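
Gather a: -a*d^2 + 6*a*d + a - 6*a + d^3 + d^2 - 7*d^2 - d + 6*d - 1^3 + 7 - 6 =a*(-d^2 + 6*d - 5) + d^3 - 6*d^2 + 5*d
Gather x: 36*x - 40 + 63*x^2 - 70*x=63*x^2 - 34*x - 40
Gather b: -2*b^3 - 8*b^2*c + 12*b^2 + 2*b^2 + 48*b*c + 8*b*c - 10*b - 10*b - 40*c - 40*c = -2*b^3 + b^2*(14 - 8*c) + b*(56*c - 20) - 80*c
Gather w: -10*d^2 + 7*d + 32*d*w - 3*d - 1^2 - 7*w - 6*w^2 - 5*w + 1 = -10*d^2 + 4*d - 6*w^2 + w*(32*d - 12)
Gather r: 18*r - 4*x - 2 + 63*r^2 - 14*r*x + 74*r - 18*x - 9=63*r^2 + r*(92 - 14*x) - 22*x - 11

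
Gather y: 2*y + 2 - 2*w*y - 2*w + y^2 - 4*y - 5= -2*w + y^2 + y*(-2*w - 2) - 3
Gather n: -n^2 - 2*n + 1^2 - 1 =-n^2 - 2*n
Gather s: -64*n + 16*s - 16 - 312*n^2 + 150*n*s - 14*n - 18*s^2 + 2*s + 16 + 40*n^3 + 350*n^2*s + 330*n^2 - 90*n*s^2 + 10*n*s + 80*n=40*n^3 + 18*n^2 + 2*n + s^2*(-90*n - 18) + s*(350*n^2 + 160*n + 18)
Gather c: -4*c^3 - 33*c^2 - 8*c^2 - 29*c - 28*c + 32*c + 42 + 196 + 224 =-4*c^3 - 41*c^2 - 25*c + 462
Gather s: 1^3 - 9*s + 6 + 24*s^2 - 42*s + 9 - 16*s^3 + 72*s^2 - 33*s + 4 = -16*s^3 + 96*s^2 - 84*s + 20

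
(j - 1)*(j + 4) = j^2 + 3*j - 4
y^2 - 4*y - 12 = (y - 6)*(y + 2)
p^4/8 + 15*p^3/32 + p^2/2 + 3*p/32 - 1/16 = (p/4 + 1/4)*(p/2 + 1/2)*(p - 1/4)*(p + 2)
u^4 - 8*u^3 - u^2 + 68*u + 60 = (u - 6)*(u - 5)*(u + 1)*(u + 2)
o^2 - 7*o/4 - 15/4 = (o - 3)*(o + 5/4)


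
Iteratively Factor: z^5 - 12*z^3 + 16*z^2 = (z + 4)*(z^4 - 4*z^3 + 4*z^2) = (z - 2)*(z + 4)*(z^3 - 2*z^2) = z*(z - 2)*(z + 4)*(z^2 - 2*z) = z^2*(z - 2)*(z + 4)*(z - 2)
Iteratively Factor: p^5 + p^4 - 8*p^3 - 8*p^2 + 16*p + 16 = (p + 2)*(p^4 - p^3 - 6*p^2 + 4*p + 8) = (p - 2)*(p + 2)*(p^3 + p^2 - 4*p - 4) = (p - 2)^2*(p + 2)*(p^2 + 3*p + 2) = (p - 2)^2*(p + 1)*(p + 2)*(p + 2)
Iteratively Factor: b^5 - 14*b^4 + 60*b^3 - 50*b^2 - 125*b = (b - 5)*(b^4 - 9*b^3 + 15*b^2 + 25*b) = (b - 5)^2*(b^3 - 4*b^2 - 5*b) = (b - 5)^3*(b^2 + b) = (b - 5)^3*(b + 1)*(b)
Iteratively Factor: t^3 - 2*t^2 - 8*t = (t)*(t^2 - 2*t - 8) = t*(t + 2)*(t - 4)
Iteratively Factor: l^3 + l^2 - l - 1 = (l + 1)*(l^2 - 1) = (l + 1)^2*(l - 1)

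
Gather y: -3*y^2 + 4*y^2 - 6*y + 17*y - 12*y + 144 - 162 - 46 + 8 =y^2 - y - 56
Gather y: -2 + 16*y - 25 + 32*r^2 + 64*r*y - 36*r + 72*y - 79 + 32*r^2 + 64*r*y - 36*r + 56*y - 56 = 64*r^2 - 72*r + y*(128*r + 144) - 162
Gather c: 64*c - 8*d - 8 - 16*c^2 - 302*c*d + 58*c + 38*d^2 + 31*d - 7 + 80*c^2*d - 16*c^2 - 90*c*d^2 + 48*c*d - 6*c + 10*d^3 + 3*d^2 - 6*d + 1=c^2*(80*d - 32) + c*(-90*d^2 - 254*d + 116) + 10*d^3 + 41*d^2 + 17*d - 14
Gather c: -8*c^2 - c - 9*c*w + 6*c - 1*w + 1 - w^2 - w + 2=-8*c^2 + c*(5 - 9*w) - w^2 - 2*w + 3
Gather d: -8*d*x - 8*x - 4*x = -8*d*x - 12*x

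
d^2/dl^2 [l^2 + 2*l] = 2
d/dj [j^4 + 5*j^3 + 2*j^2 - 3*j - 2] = 4*j^3 + 15*j^2 + 4*j - 3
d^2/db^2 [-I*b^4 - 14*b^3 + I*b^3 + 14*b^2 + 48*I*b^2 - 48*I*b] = -12*I*b^2 + 6*b*(-14 + I) + 28 + 96*I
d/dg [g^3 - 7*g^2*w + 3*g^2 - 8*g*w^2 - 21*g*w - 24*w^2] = 3*g^2 - 14*g*w + 6*g - 8*w^2 - 21*w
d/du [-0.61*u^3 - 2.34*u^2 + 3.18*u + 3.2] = -1.83*u^2 - 4.68*u + 3.18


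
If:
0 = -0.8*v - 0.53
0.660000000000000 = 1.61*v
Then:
No Solution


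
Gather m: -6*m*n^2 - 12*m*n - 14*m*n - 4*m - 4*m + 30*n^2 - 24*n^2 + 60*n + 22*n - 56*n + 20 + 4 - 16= m*(-6*n^2 - 26*n - 8) + 6*n^2 + 26*n + 8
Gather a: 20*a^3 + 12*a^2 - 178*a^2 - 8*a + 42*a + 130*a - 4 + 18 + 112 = 20*a^3 - 166*a^2 + 164*a + 126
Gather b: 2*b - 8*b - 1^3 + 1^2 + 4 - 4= -6*b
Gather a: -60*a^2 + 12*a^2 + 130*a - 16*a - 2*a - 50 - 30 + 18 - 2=-48*a^2 + 112*a - 64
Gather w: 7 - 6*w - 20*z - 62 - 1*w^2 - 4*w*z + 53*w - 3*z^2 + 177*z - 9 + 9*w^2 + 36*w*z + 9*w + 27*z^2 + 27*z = 8*w^2 + w*(32*z + 56) + 24*z^2 + 184*z - 64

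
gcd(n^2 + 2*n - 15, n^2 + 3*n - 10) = n + 5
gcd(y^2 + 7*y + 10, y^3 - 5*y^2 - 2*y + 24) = y + 2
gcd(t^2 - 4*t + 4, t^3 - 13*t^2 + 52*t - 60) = t - 2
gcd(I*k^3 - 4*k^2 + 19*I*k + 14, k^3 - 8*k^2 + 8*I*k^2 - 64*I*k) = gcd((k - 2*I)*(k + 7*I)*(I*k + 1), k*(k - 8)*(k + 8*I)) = 1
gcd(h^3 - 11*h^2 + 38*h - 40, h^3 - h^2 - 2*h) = h - 2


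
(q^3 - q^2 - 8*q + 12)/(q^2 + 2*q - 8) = (q^2 + q - 6)/(q + 4)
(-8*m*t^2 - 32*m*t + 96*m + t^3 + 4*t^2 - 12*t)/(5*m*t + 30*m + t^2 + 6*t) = (-8*m*t + 16*m + t^2 - 2*t)/(5*m + t)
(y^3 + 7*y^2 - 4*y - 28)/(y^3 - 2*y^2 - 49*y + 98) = (y + 2)/(y - 7)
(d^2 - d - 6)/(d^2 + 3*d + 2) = (d - 3)/(d + 1)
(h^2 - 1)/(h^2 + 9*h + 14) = (h^2 - 1)/(h^2 + 9*h + 14)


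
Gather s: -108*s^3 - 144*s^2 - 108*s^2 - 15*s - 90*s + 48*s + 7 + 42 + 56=-108*s^3 - 252*s^2 - 57*s + 105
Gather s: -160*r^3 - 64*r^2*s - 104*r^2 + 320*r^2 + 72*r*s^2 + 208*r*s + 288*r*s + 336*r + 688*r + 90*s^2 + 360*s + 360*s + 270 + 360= -160*r^3 + 216*r^2 + 1024*r + s^2*(72*r + 90) + s*(-64*r^2 + 496*r + 720) + 630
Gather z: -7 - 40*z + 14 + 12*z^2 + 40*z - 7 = 12*z^2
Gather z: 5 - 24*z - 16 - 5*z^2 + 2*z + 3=-5*z^2 - 22*z - 8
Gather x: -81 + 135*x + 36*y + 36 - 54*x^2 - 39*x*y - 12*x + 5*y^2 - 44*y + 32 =-54*x^2 + x*(123 - 39*y) + 5*y^2 - 8*y - 13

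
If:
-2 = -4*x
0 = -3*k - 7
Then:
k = -7/3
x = 1/2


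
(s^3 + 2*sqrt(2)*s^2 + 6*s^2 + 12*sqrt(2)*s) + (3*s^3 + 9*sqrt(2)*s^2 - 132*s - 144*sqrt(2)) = 4*s^3 + 6*s^2 + 11*sqrt(2)*s^2 - 132*s + 12*sqrt(2)*s - 144*sqrt(2)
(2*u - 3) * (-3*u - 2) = -6*u^2 + 5*u + 6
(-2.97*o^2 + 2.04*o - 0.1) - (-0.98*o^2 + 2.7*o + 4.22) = -1.99*o^2 - 0.66*o - 4.32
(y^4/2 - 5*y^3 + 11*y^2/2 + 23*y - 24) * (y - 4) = y^5/2 - 7*y^4 + 51*y^3/2 + y^2 - 116*y + 96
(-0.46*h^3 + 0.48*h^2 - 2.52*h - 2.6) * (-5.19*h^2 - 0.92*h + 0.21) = 2.3874*h^5 - 2.068*h^4 + 12.5406*h^3 + 15.9132*h^2 + 1.8628*h - 0.546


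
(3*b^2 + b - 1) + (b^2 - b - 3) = 4*b^2 - 4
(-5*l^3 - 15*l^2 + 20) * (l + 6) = -5*l^4 - 45*l^3 - 90*l^2 + 20*l + 120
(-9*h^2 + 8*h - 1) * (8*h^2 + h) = -72*h^4 + 55*h^3 - h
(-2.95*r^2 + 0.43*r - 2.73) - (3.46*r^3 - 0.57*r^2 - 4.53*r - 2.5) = -3.46*r^3 - 2.38*r^2 + 4.96*r - 0.23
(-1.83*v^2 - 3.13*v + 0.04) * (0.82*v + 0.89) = -1.5006*v^3 - 4.1953*v^2 - 2.7529*v + 0.0356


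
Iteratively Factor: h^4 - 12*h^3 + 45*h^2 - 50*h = (h - 5)*(h^3 - 7*h^2 + 10*h) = (h - 5)^2*(h^2 - 2*h) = h*(h - 5)^2*(h - 2)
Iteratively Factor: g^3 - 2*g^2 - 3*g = (g + 1)*(g^2 - 3*g) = g*(g + 1)*(g - 3)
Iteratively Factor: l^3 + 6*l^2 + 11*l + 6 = (l + 2)*(l^2 + 4*l + 3) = (l + 2)*(l + 3)*(l + 1)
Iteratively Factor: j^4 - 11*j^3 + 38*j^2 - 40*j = (j - 4)*(j^3 - 7*j^2 + 10*j) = j*(j - 4)*(j^2 - 7*j + 10) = j*(j - 4)*(j - 2)*(j - 5)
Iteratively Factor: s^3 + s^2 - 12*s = (s)*(s^2 + s - 12) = s*(s - 3)*(s + 4)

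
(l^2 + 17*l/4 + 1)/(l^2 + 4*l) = (l + 1/4)/l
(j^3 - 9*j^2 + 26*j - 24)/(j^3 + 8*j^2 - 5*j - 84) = (j^2 - 6*j + 8)/(j^2 + 11*j + 28)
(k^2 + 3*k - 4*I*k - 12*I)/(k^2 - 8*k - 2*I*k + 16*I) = (k^2 + k*(3 - 4*I) - 12*I)/(k^2 - 2*k*(4 + I) + 16*I)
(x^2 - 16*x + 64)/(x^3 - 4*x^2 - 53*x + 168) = (x - 8)/(x^2 + 4*x - 21)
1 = 1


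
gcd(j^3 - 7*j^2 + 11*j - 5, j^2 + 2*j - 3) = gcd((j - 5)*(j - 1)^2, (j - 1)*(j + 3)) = j - 1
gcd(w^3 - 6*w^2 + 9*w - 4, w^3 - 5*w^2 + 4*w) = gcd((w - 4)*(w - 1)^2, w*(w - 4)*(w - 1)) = w^2 - 5*w + 4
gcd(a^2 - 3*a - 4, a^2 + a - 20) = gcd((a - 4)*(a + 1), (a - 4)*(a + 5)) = a - 4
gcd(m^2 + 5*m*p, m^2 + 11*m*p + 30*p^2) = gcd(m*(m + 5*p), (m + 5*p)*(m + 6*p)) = m + 5*p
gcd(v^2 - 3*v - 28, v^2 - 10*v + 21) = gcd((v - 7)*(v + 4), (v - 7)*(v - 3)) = v - 7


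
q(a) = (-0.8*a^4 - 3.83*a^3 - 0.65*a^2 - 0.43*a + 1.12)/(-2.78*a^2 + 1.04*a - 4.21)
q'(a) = (5.56*a - 1.04)*(-0.8*a^4 - 3.83*a^3 - 0.65*a^2 - 0.43*a + 1.12)/(-2.78*a^2 + 1.04*a - 4.21)^2 + (-3.2*a^3 - 11.49*a^2 - 1.3*a - 0.43)/(-2.78*a^2 + 1.04*a - 4.21)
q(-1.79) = -0.91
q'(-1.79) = 0.44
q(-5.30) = 0.86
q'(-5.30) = -1.52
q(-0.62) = -0.33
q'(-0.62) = 0.31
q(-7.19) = 4.79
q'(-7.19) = -2.63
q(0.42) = -0.12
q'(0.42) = 0.80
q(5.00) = 14.54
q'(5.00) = 4.45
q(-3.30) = -1.01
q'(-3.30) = -0.35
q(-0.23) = -0.27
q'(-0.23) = 0.02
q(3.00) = 6.67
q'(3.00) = 3.44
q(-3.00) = -1.09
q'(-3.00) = -0.18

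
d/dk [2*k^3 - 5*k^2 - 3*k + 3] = 6*k^2 - 10*k - 3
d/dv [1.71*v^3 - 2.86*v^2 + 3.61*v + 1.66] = 5.13*v^2 - 5.72*v + 3.61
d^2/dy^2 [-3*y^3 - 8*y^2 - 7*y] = -18*y - 16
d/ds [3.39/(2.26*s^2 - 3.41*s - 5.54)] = (11.5599 - 15.3228*s)/(-2.26*s^2 + 3.41*s + 5.54)^2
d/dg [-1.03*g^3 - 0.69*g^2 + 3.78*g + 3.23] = -3.09*g^2 - 1.38*g + 3.78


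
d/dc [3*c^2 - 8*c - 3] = 6*c - 8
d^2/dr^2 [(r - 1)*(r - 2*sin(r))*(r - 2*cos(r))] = 2*sqrt(2)*r^2*sin(r + pi/4) + 6*r*sin(r) - 8*r*sin(2*r) - 10*r*cos(r) + 6*r - 8*sin(r) + 8*sqrt(2)*sin(2*r + pi/4) - 2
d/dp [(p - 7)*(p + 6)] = 2*p - 1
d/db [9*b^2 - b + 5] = 18*b - 1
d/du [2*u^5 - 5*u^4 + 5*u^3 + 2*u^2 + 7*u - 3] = 10*u^4 - 20*u^3 + 15*u^2 + 4*u + 7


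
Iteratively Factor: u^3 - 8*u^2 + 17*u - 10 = (u - 1)*(u^2 - 7*u + 10) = (u - 5)*(u - 1)*(u - 2)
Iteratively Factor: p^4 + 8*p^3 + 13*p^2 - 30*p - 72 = (p - 2)*(p^3 + 10*p^2 + 33*p + 36) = (p - 2)*(p + 3)*(p^2 + 7*p + 12) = (p - 2)*(p + 3)*(p + 4)*(p + 3)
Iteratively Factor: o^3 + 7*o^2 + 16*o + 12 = (o + 2)*(o^2 + 5*o + 6) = (o + 2)*(o + 3)*(o + 2)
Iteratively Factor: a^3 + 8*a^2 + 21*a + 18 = (a + 2)*(a^2 + 6*a + 9) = (a + 2)*(a + 3)*(a + 3)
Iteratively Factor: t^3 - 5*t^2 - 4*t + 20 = (t - 5)*(t^2 - 4) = (t - 5)*(t - 2)*(t + 2)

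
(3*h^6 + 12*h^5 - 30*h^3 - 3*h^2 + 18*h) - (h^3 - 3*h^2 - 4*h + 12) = 3*h^6 + 12*h^5 - 31*h^3 + 22*h - 12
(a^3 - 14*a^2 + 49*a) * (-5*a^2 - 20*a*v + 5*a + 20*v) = -5*a^5 - 20*a^4*v + 75*a^4 + 300*a^3*v - 315*a^3 - 1260*a^2*v + 245*a^2 + 980*a*v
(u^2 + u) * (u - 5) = u^3 - 4*u^2 - 5*u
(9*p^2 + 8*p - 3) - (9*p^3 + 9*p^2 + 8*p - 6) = 3 - 9*p^3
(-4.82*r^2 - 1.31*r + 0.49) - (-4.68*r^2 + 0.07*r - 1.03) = -0.140000000000001*r^2 - 1.38*r + 1.52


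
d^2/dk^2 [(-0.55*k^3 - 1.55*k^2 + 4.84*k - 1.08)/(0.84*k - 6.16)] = (-0.77616*k^3 + 17.07552*k^2 - 125.22048*k - 69.067264)/(0.592704*k^3 - 13.039488*k^2 + 95.622912*k - 233.744896)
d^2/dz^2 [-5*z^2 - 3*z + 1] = -10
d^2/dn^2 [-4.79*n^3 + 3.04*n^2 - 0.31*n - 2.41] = 6.08 - 28.74*n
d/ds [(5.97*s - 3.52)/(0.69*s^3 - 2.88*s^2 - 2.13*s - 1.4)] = (-8.2386*s^3 + 24.48*s^2 - 20.2752*s - 15.8556)/(0.4761*s^6 - 3.9744*s^5 + 5.355*s^4 + 10.3368*s^3 + 12.6009*s^2 + 5.964*s + 1.96)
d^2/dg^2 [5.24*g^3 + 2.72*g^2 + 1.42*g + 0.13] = 31.44*g + 5.44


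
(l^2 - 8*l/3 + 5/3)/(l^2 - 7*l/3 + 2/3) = (3*l^2 - 8*l + 5)/(3*l^2 - 7*l + 2)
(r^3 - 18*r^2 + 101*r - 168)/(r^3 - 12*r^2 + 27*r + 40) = (r^2 - 10*r + 21)/(r^2 - 4*r - 5)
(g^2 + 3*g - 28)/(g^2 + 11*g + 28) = (g - 4)/(g + 4)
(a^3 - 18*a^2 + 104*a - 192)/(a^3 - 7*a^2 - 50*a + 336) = (a - 4)/(a + 7)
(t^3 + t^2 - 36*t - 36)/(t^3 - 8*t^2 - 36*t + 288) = (t + 1)/(t - 8)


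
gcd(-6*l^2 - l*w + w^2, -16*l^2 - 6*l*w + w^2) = 2*l + w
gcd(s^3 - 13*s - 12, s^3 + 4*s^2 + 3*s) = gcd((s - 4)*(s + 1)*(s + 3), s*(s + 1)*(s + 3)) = s^2 + 4*s + 3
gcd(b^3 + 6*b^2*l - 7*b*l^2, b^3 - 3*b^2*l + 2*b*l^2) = b^2 - b*l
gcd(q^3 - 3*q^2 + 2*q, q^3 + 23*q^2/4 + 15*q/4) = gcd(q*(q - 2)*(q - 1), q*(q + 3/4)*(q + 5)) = q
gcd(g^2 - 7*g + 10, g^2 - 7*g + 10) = g^2 - 7*g + 10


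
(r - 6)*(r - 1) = r^2 - 7*r + 6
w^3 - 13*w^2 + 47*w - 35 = (w - 7)*(w - 5)*(w - 1)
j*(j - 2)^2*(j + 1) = j^4 - 3*j^3 + 4*j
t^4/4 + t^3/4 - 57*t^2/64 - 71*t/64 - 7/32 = (t/4 + 1/4)*(t - 2)*(t + 1/4)*(t + 7/4)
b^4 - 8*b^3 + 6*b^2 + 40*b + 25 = (b - 5)^2*(b + 1)^2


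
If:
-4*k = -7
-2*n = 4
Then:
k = 7/4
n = -2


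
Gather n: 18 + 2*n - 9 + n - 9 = 3*n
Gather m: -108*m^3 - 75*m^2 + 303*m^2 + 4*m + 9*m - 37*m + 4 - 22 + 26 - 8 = -108*m^3 + 228*m^2 - 24*m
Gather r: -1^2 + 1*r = r - 1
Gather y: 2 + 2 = 4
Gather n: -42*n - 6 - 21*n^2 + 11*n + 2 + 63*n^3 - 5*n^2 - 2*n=63*n^3 - 26*n^2 - 33*n - 4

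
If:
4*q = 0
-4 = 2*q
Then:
No Solution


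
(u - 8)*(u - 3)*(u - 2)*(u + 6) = u^4 - 7*u^3 - 32*u^2 + 228*u - 288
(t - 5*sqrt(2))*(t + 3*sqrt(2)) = t^2 - 2*sqrt(2)*t - 30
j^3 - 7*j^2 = j^2*(j - 7)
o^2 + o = o*(o + 1)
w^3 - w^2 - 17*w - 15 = (w - 5)*(w + 1)*(w + 3)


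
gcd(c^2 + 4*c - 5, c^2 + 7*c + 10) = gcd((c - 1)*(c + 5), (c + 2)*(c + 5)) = c + 5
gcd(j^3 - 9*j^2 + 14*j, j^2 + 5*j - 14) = j - 2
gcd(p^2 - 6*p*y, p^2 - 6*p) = p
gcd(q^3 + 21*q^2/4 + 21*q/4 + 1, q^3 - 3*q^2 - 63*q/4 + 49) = q + 4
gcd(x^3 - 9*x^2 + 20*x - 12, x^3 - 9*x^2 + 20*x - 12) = x^3 - 9*x^2 + 20*x - 12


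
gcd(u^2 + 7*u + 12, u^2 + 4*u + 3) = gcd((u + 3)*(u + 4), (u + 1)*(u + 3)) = u + 3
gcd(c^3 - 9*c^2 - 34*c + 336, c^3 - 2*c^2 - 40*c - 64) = c - 8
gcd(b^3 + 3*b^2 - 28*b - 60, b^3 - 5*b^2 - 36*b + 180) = b^2 + b - 30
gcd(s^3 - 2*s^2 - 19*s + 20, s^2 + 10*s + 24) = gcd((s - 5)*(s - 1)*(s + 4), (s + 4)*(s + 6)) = s + 4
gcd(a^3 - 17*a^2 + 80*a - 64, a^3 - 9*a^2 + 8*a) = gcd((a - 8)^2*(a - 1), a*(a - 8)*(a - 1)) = a^2 - 9*a + 8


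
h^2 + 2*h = h*(h + 2)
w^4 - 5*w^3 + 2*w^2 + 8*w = w*(w - 4)*(w - 2)*(w + 1)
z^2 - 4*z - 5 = (z - 5)*(z + 1)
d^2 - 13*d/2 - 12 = (d - 8)*(d + 3/2)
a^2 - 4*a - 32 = (a - 8)*(a + 4)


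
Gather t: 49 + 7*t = 7*t + 49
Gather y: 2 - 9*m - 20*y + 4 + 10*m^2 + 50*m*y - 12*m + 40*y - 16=10*m^2 - 21*m + y*(50*m + 20) - 10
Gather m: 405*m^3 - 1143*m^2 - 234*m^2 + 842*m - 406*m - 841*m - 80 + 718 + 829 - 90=405*m^3 - 1377*m^2 - 405*m + 1377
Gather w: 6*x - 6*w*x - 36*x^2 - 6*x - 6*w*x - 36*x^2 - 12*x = -12*w*x - 72*x^2 - 12*x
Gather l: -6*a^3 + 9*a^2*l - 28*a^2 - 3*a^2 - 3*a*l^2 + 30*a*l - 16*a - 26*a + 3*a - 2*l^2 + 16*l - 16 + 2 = -6*a^3 - 31*a^2 - 39*a + l^2*(-3*a - 2) + l*(9*a^2 + 30*a + 16) - 14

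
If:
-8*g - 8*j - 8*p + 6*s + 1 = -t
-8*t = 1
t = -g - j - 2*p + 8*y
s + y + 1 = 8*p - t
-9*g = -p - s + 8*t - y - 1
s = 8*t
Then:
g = 391/4032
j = -2861/4032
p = -113/4032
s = -1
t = -1/8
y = -25/252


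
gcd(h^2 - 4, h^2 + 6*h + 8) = h + 2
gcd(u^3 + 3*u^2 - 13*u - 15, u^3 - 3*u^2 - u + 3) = u^2 - 2*u - 3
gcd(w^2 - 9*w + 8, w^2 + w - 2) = w - 1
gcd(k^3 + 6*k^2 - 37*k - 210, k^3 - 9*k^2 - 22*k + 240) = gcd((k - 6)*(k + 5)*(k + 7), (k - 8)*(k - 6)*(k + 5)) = k^2 - k - 30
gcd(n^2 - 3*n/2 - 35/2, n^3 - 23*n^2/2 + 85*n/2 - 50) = n - 5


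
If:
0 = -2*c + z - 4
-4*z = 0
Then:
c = -2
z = 0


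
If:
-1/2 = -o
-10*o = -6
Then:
No Solution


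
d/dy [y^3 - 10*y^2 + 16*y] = 3*y^2 - 20*y + 16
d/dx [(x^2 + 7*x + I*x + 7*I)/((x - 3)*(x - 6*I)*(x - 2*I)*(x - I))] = (-2*x^5 + x^4*(-18 + 6*I) + x^3*(24 + 104*I) + x^2*(38 - 94*I) + x*(378 + 208*I) + 120 - 672*I)/(x^8 + x^7*(-6 - 18*I) + x^6*(-112 + 108*I) + x^5*(726 + 222*I) + x^4*(-473 - 2304*I) + x^3*(-3696 + 2976*I) + x^2*(5400 + 2880*I) + x*(864 - 4320*I) - 1296)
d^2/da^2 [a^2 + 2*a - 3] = 2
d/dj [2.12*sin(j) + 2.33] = 2.12*cos(j)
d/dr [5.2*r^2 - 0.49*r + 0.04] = 10.4*r - 0.49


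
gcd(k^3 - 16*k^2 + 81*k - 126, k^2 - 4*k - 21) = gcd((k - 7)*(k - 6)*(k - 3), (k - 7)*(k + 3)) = k - 7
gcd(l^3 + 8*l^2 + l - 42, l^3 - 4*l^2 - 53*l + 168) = l + 7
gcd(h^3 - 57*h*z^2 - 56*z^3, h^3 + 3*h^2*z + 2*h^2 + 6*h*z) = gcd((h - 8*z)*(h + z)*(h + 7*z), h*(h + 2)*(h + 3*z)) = 1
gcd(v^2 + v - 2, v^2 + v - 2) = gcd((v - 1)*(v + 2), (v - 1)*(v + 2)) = v^2 + v - 2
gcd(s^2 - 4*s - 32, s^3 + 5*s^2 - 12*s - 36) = 1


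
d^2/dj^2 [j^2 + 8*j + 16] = 2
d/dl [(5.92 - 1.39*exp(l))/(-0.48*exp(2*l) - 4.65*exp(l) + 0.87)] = (-0.6672*exp(2*l) + 5.6832*exp(l) + 26.3187)*exp(l)/(0.2304*exp(4*l) + 4.464*exp(3*l) + 20.7873*exp(2*l) - 8.091*exp(l) + 0.7569)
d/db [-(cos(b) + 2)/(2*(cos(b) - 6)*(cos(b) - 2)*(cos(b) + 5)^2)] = (-3*cos(b)^3 + 3*cos(b)^2 + 16*cos(b) + 92)*sin(b)/(2*(cos(b) - 6)^2*(cos(b) - 2)^2*(cos(b) + 5)^3)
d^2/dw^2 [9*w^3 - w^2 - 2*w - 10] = 54*w - 2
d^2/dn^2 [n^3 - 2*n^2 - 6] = 6*n - 4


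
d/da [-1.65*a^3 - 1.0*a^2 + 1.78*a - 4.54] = -4.95*a^2 - 2.0*a + 1.78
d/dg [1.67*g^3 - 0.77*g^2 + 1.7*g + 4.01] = 5.01*g^2 - 1.54*g + 1.7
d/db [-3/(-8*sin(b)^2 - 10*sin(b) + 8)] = -3*(8*sin(b) + 5)*cos(b)/(2*(5*sin(b) - 4*cos(b)^2)^2)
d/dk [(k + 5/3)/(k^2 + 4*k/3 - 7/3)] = (-9*k^2 - 30*k - 41)/(9*k^4 + 24*k^3 - 26*k^2 - 56*k + 49)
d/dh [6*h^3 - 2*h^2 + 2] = 2*h*(9*h - 2)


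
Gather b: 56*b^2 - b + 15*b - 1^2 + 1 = 56*b^2 + 14*b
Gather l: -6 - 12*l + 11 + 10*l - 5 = -2*l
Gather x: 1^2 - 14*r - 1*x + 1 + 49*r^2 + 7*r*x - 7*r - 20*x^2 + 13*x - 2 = 49*r^2 - 21*r - 20*x^2 + x*(7*r + 12)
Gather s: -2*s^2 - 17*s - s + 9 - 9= -2*s^2 - 18*s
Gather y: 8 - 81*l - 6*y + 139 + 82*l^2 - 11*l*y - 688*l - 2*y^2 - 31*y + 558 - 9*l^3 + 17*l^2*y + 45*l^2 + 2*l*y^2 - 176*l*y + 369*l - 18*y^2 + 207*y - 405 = -9*l^3 + 127*l^2 - 400*l + y^2*(2*l - 20) + y*(17*l^2 - 187*l + 170) + 300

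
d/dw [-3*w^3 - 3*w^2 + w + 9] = -9*w^2 - 6*w + 1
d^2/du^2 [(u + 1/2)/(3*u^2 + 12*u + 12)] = (2*u - 5)/(3*(u^4 + 8*u^3 + 24*u^2 + 32*u + 16))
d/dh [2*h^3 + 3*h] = 6*h^2 + 3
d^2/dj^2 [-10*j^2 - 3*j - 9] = -20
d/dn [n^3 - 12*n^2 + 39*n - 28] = 3*n^2 - 24*n + 39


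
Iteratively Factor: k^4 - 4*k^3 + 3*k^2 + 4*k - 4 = (k - 2)*(k^3 - 2*k^2 - k + 2) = (k - 2)*(k + 1)*(k^2 - 3*k + 2) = (k - 2)*(k - 1)*(k + 1)*(k - 2)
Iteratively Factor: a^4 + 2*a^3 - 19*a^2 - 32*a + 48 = (a + 4)*(a^3 - 2*a^2 - 11*a + 12) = (a - 1)*(a + 4)*(a^2 - a - 12) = (a - 1)*(a + 3)*(a + 4)*(a - 4)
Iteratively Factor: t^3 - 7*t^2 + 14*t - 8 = (t - 2)*(t^2 - 5*t + 4) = (t - 4)*(t - 2)*(t - 1)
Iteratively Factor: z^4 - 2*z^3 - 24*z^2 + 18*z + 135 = (z + 3)*(z^3 - 5*z^2 - 9*z + 45) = (z + 3)^2*(z^2 - 8*z + 15) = (z - 5)*(z + 3)^2*(z - 3)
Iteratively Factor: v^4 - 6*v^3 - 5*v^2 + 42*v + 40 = (v + 1)*(v^3 - 7*v^2 + 2*v + 40) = (v - 4)*(v + 1)*(v^2 - 3*v - 10) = (v - 5)*(v - 4)*(v + 1)*(v + 2)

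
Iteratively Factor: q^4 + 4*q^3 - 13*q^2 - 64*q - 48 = (q + 3)*(q^3 + q^2 - 16*q - 16) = (q + 1)*(q + 3)*(q^2 - 16) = (q - 4)*(q + 1)*(q + 3)*(q + 4)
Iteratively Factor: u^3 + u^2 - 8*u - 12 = (u + 2)*(u^2 - u - 6) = (u + 2)^2*(u - 3)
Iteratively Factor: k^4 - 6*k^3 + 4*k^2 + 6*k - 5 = (k - 1)*(k^3 - 5*k^2 - k + 5) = (k - 1)*(k + 1)*(k^2 - 6*k + 5) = (k - 5)*(k - 1)*(k + 1)*(k - 1)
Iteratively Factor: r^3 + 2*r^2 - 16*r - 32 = (r + 2)*(r^2 - 16) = (r + 2)*(r + 4)*(r - 4)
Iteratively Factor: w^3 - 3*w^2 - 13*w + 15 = (w + 3)*(w^2 - 6*w + 5) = (w - 1)*(w + 3)*(w - 5)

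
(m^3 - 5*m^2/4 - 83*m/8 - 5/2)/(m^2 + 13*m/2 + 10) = (m^2 - 15*m/4 - 1)/(m + 4)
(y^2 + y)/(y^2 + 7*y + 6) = y/(y + 6)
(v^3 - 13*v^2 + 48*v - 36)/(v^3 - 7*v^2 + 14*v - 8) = (v^2 - 12*v + 36)/(v^2 - 6*v + 8)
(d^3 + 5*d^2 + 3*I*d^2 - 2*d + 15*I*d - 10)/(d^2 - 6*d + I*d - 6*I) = (d^2 + d*(5 + 2*I) + 10*I)/(d - 6)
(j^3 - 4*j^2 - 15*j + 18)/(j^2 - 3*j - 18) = j - 1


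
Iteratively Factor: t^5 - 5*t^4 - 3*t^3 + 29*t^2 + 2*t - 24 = (t + 2)*(t^4 - 7*t^3 + 11*t^2 + 7*t - 12) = (t - 3)*(t + 2)*(t^3 - 4*t^2 - t + 4) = (t - 4)*(t - 3)*(t + 2)*(t^2 - 1) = (t - 4)*(t - 3)*(t + 1)*(t + 2)*(t - 1)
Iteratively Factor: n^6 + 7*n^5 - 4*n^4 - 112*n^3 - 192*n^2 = (n)*(n^5 + 7*n^4 - 4*n^3 - 112*n^2 - 192*n) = n^2*(n^4 + 7*n^3 - 4*n^2 - 112*n - 192) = n^2*(n + 3)*(n^3 + 4*n^2 - 16*n - 64) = n^2*(n + 3)*(n + 4)*(n^2 - 16) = n^2*(n + 3)*(n + 4)^2*(n - 4)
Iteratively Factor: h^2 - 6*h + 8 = (h - 4)*(h - 2)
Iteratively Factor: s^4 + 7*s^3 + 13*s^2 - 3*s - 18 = (s + 3)*(s^3 + 4*s^2 + s - 6) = (s - 1)*(s + 3)*(s^2 + 5*s + 6) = (s - 1)*(s + 3)^2*(s + 2)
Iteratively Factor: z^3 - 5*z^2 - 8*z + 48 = (z - 4)*(z^2 - z - 12) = (z - 4)*(z + 3)*(z - 4)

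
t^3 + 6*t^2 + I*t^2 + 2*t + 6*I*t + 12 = (t + 6)*(t - I)*(t + 2*I)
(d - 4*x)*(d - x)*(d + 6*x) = d^3 + d^2*x - 26*d*x^2 + 24*x^3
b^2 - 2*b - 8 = (b - 4)*(b + 2)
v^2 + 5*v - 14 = (v - 2)*(v + 7)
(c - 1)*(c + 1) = c^2 - 1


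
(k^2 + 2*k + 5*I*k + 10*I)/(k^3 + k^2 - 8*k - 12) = (k + 5*I)/(k^2 - k - 6)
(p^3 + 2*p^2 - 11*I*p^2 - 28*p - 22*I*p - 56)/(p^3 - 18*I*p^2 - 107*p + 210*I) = (p^2 + p*(2 - 4*I) - 8*I)/(p^2 - 11*I*p - 30)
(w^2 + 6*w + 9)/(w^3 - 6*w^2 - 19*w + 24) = (w + 3)/(w^2 - 9*w + 8)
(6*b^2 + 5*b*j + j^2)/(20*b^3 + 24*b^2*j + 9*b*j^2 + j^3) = (3*b + j)/(10*b^2 + 7*b*j + j^2)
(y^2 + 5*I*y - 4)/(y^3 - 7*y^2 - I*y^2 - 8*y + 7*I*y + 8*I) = (y^2 + 5*I*y - 4)/(y^3 - y^2*(7 + I) + y*(-8 + 7*I) + 8*I)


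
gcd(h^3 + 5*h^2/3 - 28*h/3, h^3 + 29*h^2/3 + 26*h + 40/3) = h + 4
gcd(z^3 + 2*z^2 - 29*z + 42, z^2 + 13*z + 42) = z + 7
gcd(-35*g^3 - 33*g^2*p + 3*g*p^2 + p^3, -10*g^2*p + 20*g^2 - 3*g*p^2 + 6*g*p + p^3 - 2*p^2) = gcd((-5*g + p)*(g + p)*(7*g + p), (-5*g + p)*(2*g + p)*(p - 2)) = -5*g + p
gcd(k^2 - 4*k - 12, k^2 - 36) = k - 6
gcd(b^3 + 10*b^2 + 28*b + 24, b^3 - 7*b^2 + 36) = b + 2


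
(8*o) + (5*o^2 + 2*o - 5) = 5*o^2 + 10*o - 5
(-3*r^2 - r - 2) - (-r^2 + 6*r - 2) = -2*r^2 - 7*r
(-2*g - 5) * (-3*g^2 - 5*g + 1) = 6*g^3 + 25*g^2 + 23*g - 5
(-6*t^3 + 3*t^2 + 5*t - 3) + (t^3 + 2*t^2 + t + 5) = -5*t^3 + 5*t^2 + 6*t + 2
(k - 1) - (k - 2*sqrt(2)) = -1 + 2*sqrt(2)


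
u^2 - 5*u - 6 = (u - 6)*(u + 1)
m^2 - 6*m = m*(m - 6)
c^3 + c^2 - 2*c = c*(c - 1)*(c + 2)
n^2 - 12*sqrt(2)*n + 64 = (n - 8*sqrt(2))*(n - 4*sqrt(2))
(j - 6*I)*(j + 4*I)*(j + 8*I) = j^3 + 6*I*j^2 + 40*j + 192*I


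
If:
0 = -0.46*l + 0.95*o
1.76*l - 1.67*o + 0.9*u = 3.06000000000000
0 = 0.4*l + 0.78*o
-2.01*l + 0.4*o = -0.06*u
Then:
No Solution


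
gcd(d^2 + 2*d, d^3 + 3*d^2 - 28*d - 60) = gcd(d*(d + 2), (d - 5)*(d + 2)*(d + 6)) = d + 2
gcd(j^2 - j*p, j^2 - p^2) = -j + p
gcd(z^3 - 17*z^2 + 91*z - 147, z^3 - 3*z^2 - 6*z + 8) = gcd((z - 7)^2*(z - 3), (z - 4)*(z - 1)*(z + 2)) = 1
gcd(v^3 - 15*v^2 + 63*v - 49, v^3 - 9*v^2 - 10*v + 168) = v - 7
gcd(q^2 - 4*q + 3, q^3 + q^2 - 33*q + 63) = q - 3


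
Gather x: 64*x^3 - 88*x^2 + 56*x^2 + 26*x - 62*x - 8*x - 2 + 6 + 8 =64*x^3 - 32*x^2 - 44*x + 12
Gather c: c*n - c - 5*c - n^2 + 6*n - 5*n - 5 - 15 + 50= c*(n - 6) - n^2 + n + 30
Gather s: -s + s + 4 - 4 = 0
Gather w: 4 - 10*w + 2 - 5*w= 6 - 15*w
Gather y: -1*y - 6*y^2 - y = -6*y^2 - 2*y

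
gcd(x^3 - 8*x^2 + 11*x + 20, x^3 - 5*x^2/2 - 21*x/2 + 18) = x - 4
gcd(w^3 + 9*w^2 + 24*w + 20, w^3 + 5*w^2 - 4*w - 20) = w^2 + 7*w + 10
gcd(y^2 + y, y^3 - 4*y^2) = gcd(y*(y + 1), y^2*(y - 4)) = y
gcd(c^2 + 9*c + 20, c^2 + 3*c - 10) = c + 5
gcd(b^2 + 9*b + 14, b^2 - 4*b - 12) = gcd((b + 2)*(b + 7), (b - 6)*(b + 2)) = b + 2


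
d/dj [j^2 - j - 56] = 2*j - 1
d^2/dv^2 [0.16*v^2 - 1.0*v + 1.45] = 0.320000000000000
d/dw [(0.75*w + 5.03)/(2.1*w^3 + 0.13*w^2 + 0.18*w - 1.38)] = (1.575*w^3 + 0.0975*w^2 + 0.135*w - (0.75*w + 5.03)*(6.3*w^2 + 0.26*w + 0.18) - 1.035)/(2.1*w^3 + 0.13*w^2 + 0.18*w - 1.38)^2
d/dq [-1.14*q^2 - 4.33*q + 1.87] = -2.28*q - 4.33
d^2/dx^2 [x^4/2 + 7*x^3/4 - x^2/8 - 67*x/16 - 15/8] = 6*x^2 + 21*x/2 - 1/4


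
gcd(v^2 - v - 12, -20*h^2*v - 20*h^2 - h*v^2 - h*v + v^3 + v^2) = 1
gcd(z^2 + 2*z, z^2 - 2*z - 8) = z + 2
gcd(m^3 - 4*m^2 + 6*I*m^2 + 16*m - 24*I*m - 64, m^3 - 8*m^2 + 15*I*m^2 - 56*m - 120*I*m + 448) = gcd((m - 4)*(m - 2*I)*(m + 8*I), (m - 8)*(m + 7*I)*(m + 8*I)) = m + 8*I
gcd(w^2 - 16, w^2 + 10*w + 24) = w + 4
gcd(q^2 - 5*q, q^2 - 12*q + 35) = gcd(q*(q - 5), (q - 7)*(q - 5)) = q - 5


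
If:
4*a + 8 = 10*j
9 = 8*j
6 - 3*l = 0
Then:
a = 13/16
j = 9/8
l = 2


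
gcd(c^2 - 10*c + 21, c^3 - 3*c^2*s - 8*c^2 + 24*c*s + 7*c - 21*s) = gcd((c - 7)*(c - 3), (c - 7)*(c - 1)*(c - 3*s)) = c - 7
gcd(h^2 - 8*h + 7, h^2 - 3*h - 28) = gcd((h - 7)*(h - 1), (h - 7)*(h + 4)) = h - 7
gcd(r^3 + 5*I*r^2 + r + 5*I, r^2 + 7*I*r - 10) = r + 5*I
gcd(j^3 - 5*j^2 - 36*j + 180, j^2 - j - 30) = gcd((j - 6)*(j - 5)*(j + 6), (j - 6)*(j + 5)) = j - 6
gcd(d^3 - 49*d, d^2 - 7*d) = d^2 - 7*d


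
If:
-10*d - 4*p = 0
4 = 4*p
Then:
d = -2/5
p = 1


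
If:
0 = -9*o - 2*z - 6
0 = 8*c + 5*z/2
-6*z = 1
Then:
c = 5/96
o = -17/27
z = -1/6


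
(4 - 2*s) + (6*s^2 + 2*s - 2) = 6*s^2 + 2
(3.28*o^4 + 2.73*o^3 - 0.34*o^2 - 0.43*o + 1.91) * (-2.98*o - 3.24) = -9.7744*o^5 - 18.7626*o^4 - 7.832*o^3 + 2.383*o^2 - 4.2986*o - 6.1884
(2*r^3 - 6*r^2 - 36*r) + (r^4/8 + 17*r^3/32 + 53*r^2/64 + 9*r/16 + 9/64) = r^4/8 + 81*r^3/32 - 331*r^2/64 - 567*r/16 + 9/64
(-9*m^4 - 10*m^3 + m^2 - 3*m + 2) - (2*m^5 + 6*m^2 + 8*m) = -2*m^5 - 9*m^4 - 10*m^3 - 5*m^2 - 11*m + 2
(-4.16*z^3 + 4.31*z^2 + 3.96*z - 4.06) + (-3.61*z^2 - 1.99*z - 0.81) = -4.16*z^3 + 0.7*z^2 + 1.97*z - 4.87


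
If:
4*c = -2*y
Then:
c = -y/2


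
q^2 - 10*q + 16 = (q - 8)*(q - 2)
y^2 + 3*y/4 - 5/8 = (y - 1/2)*(y + 5/4)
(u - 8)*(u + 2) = u^2 - 6*u - 16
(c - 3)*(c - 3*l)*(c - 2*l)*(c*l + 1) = c^4*l - 5*c^3*l^2 - 3*c^3*l + c^3 + 6*c^2*l^3 + 15*c^2*l^2 - 5*c^2*l - 3*c^2 - 18*c*l^3 + 6*c*l^2 + 15*c*l - 18*l^2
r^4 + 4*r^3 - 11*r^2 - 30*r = r*(r - 3)*(r + 2)*(r + 5)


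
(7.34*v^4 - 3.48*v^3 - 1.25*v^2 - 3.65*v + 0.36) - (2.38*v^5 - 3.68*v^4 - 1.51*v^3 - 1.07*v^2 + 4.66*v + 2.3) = -2.38*v^5 + 11.02*v^4 - 1.97*v^3 - 0.18*v^2 - 8.31*v - 1.94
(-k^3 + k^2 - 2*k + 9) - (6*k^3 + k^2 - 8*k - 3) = -7*k^3 + 6*k + 12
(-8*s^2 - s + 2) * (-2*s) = 16*s^3 + 2*s^2 - 4*s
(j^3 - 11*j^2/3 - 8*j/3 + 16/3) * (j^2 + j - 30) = j^5 - 8*j^4/3 - 109*j^3/3 + 338*j^2/3 + 256*j/3 - 160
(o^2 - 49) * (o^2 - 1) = o^4 - 50*o^2 + 49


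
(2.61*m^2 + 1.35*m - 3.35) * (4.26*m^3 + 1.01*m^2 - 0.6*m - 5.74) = 11.1186*m^5 + 8.3871*m^4 - 14.4735*m^3 - 19.1749*m^2 - 5.739*m + 19.229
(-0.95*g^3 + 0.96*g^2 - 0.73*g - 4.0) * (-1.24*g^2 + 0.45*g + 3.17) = 1.178*g^5 - 1.6179*g^4 - 1.6743*g^3 + 7.6747*g^2 - 4.1141*g - 12.68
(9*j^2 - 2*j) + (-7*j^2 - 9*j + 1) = 2*j^2 - 11*j + 1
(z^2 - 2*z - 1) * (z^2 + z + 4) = z^4 - z^3 + z^2 - 9*z - 4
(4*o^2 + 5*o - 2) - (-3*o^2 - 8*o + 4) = 7*o^2 + 13*o - 6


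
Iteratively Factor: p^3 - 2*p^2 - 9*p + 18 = (p - 3)*(p^2 + p - 6) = (p - 3)*(p - 2)*(p + 3)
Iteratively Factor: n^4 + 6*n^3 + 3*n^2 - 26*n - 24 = (n + 1)*(n^3 + 5*n^2 - 2*n - 24) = (n + 1)*(n + 3)*(n^2 + 2*n - 8) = (n - 2)*(n + 1)*(n + 3)*(n + 4)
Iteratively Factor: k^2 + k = (k + 1)*(k)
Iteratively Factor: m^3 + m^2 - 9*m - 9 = (m + 3)*(m^2 - 2*m - 3) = (m - 3)*(m + 3)*(m + 1)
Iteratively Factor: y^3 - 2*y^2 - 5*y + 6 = (y + 2)*(y^2 - 4*y + 3) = (y - 1)*(y + 2)*(y - 3)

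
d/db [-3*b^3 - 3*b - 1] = -9*b^2 - 3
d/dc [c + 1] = 1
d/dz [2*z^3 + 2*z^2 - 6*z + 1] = 6*z^2 + 4*z - 6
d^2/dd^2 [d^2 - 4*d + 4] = 2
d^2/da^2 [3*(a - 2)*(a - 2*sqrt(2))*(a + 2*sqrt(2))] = 18*a - 12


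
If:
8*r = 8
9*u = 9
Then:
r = 1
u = 1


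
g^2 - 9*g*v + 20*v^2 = (g - 5*v)*(g - 4*v)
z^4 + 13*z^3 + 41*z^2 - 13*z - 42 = (z - 1)*(z + 1)*(z + 6)*(z + 7)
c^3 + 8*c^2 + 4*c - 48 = (c - 2)*(c + 4)*(c + 6)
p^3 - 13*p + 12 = (p - 3)*(p - 1)*(p + 4)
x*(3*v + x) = 3*v*x + x^2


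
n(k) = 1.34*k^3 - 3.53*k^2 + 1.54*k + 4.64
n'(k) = 4.02*k^2 - 7.06*k + 1.54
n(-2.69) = -51.13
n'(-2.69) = 49.62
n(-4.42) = -186.84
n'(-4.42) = 111.28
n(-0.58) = 2.30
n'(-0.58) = 6.99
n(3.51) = 24.50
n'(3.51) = 26.29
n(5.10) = 98.43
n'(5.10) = 70.09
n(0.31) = 4.82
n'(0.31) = -0.26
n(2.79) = 10.56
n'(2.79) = 13.13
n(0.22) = 4.82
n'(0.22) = 0.18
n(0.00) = 4.64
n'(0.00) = 1.54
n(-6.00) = -421.12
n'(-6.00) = 188.62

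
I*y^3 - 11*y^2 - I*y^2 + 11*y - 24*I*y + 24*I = (y + 3*I)*(y + 8*I)*(I*y - I)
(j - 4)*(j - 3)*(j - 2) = j^3 - 9*j^2 + 26*j - 24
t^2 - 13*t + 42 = (t - 7)*(t - 6)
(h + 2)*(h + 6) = h^2 + 8*h + 12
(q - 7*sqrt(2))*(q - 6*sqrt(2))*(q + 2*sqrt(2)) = q^3 - 11*sqrt(2)*q^2 + 32*q + 168*sqrt(2)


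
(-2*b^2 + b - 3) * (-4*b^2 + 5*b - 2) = 8*b^4 - 14*b^3 + 21*b^2 - 17*b + 6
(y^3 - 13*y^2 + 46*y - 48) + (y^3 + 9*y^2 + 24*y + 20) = 2*y^3 - 4*y^2 + 70*y - 28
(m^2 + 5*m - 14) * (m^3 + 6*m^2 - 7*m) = m^5 + 11*m^4 + 9*m^3 - 119*m^2 + 98*m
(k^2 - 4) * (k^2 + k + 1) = k^4 + k^3 - 3*k^2 - 4*k - 4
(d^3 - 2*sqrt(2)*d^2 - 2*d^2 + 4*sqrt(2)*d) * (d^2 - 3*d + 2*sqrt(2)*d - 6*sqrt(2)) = d^5 - 5*d^4 - 2*d^3 + 40*d^2 - 48*d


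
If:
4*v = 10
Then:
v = 5/2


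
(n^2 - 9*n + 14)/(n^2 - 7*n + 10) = (n - 7)/(n - 5)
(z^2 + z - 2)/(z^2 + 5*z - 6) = (z + 2)/(z + 6)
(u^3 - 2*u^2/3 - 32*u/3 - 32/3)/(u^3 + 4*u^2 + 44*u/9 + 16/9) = 3*(u - 4)/(3*u + 2)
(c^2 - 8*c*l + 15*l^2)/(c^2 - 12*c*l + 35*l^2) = (c - 3*l)/(c - 7*l)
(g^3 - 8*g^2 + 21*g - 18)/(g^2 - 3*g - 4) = (-g^3 + 8*g^2 - 21*g + 18)/(-g^2 + 3*g + 4)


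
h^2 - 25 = (h - 5)*(h + 5)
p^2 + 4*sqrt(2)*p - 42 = (p - 3*sqrt(2))*(p + 7*sqrt(2))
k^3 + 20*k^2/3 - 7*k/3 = k*(k - 1/3)*(k + 7)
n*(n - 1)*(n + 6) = n^3 + 5*n^2 - 6*n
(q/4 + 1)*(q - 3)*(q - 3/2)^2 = q^4/4 - q^3/2 - 51*q^2/16 + 153*q/16 - 27/4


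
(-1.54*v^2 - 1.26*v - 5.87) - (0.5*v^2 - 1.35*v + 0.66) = -2.04*v^2 + 0.0900000000000001*v - 6.53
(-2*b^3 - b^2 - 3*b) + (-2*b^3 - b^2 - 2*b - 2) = -4*b^3 - 2*b^2 - 5*b - 2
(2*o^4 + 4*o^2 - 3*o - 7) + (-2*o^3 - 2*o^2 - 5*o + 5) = 2*o^4 - 2*o^3 + 2*o^2 - 8*o - 2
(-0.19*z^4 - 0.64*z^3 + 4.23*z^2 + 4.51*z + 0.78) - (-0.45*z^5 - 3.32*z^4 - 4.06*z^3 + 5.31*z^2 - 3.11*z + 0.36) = 0.45*z^5 + 3.13*z^4 + 3.42*z^3 - 1.08*z^2 + 7.62*z + 0.42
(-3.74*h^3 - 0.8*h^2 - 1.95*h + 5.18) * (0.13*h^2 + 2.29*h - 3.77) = -0.4862*h^5 - 8.6686*h^4 + 12.0143*h^3 - 0.7761*h^2 + 19.2137*h - 19.5286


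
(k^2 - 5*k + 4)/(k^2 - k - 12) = (k - 1)/(k + 3)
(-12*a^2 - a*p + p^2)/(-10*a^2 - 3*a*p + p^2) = (12*a^2 + a*p - p^2)/(10*a^2 + 3*a*p - p^2)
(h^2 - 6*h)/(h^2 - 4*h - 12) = h/(h + 2)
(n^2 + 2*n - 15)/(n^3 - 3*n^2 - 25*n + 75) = 1/(n - 5)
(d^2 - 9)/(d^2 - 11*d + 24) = (d + 3)/(d - 8)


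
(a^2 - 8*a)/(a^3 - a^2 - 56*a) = 1/(a + 7)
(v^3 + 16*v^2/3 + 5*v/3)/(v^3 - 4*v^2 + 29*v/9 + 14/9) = 3*v*(v + 5)/(3*v^2 - 13*v + 14)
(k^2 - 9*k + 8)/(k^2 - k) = (k - 8)/k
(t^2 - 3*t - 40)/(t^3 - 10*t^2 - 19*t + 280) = 1/(t - 7)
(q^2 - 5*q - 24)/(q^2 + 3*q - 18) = (q^2 - 5*q - 24)/(q^2 + 3*q - 18)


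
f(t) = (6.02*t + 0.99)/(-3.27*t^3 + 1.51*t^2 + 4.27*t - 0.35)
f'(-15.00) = -0.00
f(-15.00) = -0.01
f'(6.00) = 0.02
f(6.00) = -0.06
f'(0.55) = -0.34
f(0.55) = 2.25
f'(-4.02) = -0.05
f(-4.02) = -0.11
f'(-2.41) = -0.28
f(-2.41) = -0.31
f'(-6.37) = -0.01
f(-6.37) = -0.04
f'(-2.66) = -0.20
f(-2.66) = -0.25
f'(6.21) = 0.02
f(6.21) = -0.05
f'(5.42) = 0.03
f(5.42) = -0.07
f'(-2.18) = -0.41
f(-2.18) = -0.39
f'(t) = (6.02*t + 0.99)*(9.81*t^2 - 3.02*t - 4.27)/(-3.27*t^3 + 1.51*t^2 + 4.27*t - 0.35)^2 + 6.02/(-3.27*t^3 + 1.51*t^2 + 4.27*t - 0.35) = (39.3708*t^3 + 0.621700000000001*t^2 - 2.9898*t - 6.3343)/(10.6929*t^6 - 9.8754*t^5 - 25.6457*t^4 + 15.1844*t^3 + 17.1759*t^2 - 2.989*t + 0.1225)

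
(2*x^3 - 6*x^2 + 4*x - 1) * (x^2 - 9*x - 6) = 2*x^5 - 24*x^4 + 46*x^3 - x^2 - 15*x + 6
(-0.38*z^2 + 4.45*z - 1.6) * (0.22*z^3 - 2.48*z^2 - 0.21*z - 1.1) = -0.0836*z^5 + 1.9214*z^4 - 11.3082*z^3 + 3.4515*z^2 - 4.559*z + 1.76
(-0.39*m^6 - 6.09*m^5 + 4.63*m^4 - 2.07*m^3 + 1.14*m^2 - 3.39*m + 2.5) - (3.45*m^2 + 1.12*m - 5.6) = -0.39*m^6 - 6.09*m^5 + 4.63*m^4 - 2.07*m^3 - 2.31*m^2 - 4.51*m + 8.1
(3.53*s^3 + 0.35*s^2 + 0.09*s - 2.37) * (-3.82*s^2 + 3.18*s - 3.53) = -13.4846*s^5 + 9.8884*s^4 - 11.6917*s^3 + 8.1041*s^2 - 7.8543*s + 8.3661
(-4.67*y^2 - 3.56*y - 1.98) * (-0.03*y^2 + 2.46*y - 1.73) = 0.1401*y^4 - 11.3814*y^3 - 0.6191*y^2 + 1.288*y + 3.4254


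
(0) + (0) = 0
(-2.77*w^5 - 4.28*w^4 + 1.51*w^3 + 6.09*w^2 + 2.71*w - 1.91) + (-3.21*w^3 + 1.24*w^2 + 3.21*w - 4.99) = -2.77*w^5 - 4.28*w^4 - 1.7*w^3 + 7.33*w^2 + 5.92*w - 6.9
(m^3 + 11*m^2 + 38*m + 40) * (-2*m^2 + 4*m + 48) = -2*m^5 - 18*m^4 + 16*m^3 + 600*m^2 + 1984*m + 1920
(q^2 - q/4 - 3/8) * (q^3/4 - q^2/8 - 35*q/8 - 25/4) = q^5/4 - 3*q^4/16 - 71*q^3/16 - 327*q^2/64 + 205*q/64 + 75/32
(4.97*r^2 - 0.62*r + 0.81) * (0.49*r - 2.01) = 2.4353*r^3 - 10.2935*r^2 + 1.6431*r - 1.6281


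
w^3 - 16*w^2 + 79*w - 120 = (w - 8)*(w - 5)*(w - 3)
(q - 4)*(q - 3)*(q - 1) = q^3 - 8*q^2 + 19*q - 12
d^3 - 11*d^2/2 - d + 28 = (d - 4)*(d - 7/2)*(d + 2)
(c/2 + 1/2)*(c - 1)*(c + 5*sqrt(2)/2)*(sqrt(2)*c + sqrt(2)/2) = sqrt(2)*c^4/2 + sqrt(2)*c^3/4 + 5*c^3/2 - sqrt(2)*c^2/2 + 5*c^2/4 - 5*c/2 - sqrt(2)*c/4 - 5/4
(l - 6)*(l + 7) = l^2 + l - 42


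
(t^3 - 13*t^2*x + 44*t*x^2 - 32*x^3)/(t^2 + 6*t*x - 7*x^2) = (t^2 - 12*t*x + 32*x^2)/(t + 7*x)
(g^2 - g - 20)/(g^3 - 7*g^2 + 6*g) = (g^2 - g - 20)/(g*(g^2 - 7*g + 6))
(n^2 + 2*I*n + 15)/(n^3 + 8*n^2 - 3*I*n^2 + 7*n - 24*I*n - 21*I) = (n + 5*I)/(n^2 + 8*n + 7)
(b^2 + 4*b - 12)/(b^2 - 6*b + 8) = (b + 6)/(b - 4)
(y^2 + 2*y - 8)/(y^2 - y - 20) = (y - 2)/(y - 5)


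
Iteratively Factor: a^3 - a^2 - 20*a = (a + 4)*(a^2 - 5*a) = (a - 5)*(a + 4)*(a)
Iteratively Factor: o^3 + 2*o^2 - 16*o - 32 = (o + 2)*(o^2 - 16) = (o + 2)*(o + 4)*(o - 4)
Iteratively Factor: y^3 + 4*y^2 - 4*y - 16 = (y + 2)*(y^2 + 2*y - 8) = (y + 2)*(y + 4)*(y - 2)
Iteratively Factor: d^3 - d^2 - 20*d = (d + 4)*(d^2 - 5*d) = (d - 5)*(d + 4)*(d)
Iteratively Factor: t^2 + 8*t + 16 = (t + 4)*(t + 4)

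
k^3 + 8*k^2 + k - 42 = (k - 2)*(k + 3)*(k + 7)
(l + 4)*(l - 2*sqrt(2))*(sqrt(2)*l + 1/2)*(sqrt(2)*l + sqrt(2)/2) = 2*l^4 - 7*sqrt(2)*l^3/2 + 9*l^3 - 63*sqrt(2)*l^2/4 + 2*l^2 - 7*sqrt(2)*l - 9*l - 4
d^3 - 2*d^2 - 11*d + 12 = (d - 4)*(d - 1)*(d + 3)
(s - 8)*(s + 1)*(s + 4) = s^3 - 3*s^2 - 36*s - 32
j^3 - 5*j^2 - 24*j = j*(j - 8)*(j + 3)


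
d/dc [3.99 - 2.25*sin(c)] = -2.25*cos(c)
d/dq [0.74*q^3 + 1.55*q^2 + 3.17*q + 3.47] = 2.22*q^2 + 3.1*q + 3.17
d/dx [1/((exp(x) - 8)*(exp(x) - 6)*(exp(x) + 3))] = (-(exp(x) - 8)*(exp(x) - 6) - (exp(x) - 8)*(exp(x) + 3) - (exp(x) - 6)*(exp(x) + 3))*exp(x)/((exp(x) - 8)^2*(exp(x) - 6)^2*(exp(x) + 3)^2)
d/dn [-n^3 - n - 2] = -3*n^2 - 1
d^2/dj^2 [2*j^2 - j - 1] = 4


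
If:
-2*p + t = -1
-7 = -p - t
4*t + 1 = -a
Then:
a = -55/3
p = 8/3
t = 13/3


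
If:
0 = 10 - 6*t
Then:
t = 5/3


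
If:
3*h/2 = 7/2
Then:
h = 7/3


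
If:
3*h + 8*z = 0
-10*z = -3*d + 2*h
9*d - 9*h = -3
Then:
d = -7/57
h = 4/19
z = -3/38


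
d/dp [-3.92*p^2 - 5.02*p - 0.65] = -7.84*p - 5.02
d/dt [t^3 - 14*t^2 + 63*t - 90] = 3*t^2 - 28*t + 63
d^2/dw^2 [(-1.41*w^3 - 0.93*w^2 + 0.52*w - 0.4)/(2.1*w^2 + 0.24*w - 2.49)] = (-9.38437199999998*w^3 - 34.706124*w^2 - 37.347966*w - 15.139962)/(9.261*w^6 + 3.1752*w^5 - 32.57982*w^4 - 7.515936*w^3 + 38.630358*w^2 + 4.464072*w - 15.438249)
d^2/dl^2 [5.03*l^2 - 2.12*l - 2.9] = 10.0600000000000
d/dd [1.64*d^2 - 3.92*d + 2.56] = 3.28*d - 3.92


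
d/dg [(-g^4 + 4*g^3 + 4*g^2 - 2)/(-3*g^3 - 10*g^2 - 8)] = g*(3*g^5 + 20*g^4 - 28*g^3 + 32*g^2 - 114*g - 104)/(9*g^6 + 60*g^5 + 100*g^4 + 48*g^3 + 160*g^2 + 64)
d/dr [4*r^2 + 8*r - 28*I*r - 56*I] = 8*r + 8 - 28*I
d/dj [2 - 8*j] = -8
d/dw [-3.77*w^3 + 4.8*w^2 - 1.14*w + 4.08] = -11.31*w^2 + 9.6*w - 1.14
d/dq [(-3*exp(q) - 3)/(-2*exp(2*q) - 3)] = 3*(-4*(exp(q) + 1)*exp(q) + 2*exp(2*q) + 3)*exp(q)/(2*exp(2*q) + 3)^2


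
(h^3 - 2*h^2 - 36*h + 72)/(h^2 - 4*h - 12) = (h^2 + 4*h - 12)/(h + 2)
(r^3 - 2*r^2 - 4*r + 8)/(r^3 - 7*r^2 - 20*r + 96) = (r^3 - 2*r^2 - 4*r + 8)/(r^3 - 7*r^2 - 20*r + 96)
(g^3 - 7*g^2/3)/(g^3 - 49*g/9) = 3*g/(3*g + 7)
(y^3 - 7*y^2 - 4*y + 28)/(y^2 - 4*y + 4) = (y^2 - 5*y - 14)/(y - 2)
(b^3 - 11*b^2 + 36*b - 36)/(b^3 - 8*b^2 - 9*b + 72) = (b^2 - 8*b + 12)/(b^2 - 5*b - 24)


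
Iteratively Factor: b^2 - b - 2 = (b + 1)*(b - 2)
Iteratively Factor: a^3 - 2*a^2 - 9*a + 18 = (a - 3)*(a^2 + a - 6) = (a - 3)*(a - 2)*(a + 3)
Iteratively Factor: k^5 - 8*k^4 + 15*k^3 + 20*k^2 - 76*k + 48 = (k - 3)*(k^4 - 5*k^3 + 20*k - 16) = (k - 3)*(k - 2)*(k^3 - 3*k^2 - 6*k + 8) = (k - 3)*(k - 2)*(k - 1)*(k^2 - 2*k - 8) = (k - 4)*(k - 3)*(k - 2)*(k - 1)*(k + 2)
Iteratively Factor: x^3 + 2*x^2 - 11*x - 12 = (x + 4)*(x^2 - 2*x - 3) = (x - 3)*(x + 4)*(x + 1)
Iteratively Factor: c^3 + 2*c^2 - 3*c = (c + 3)*(c^2 - c) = c*(c + 3)*(c - 1)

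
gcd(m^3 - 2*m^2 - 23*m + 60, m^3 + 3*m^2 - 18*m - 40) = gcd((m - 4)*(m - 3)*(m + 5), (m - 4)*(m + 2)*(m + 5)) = m^2 + m - 20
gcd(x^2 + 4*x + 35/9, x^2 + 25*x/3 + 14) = x + 7/3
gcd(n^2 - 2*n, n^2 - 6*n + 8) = n - 2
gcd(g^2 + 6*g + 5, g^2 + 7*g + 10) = g + 5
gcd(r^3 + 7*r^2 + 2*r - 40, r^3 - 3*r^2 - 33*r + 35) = r + 5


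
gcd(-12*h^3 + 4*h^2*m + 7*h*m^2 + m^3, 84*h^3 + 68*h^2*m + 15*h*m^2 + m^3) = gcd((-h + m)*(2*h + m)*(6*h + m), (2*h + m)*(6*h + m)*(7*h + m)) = 12*h^2 + 8*h*m + m^2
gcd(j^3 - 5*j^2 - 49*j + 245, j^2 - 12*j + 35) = j^2 - 12*j + 35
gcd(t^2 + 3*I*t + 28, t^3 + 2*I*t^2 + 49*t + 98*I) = t + 7*I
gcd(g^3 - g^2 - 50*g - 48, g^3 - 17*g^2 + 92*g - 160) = g - 8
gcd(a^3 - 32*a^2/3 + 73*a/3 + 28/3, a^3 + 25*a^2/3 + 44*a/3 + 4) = a + 1/3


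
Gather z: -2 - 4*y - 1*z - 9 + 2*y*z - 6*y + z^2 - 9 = -10*y + z^2 + z*(2*y - 1) - 20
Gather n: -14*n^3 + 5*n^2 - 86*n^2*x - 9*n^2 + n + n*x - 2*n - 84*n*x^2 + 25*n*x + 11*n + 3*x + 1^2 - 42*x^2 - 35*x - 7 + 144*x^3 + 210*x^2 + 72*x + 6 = -14*n^3 + n^2*(-86*x - 4) + n*(-84*x^2 + 26*x + 10) + 144*x^3 + 168*x^2 + 40*x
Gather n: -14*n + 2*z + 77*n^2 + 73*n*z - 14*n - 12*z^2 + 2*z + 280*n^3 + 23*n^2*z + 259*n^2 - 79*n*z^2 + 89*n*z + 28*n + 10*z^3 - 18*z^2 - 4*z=280*n^3 + n^2*(23*z + 336) + n*(-79*z^2 + 162*z) + 10*z^3 - 30*z^2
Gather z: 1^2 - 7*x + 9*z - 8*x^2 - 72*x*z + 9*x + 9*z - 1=-8*x^2 + 2*x + z*(18 - 72*x)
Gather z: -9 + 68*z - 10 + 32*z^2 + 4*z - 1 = 32*z^2 + 72*z - 20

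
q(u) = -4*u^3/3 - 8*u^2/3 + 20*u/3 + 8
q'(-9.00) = -269.33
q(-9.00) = 704.00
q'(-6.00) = -105.33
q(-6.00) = 160.00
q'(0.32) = 4.55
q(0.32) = 9.82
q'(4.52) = -99.16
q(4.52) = -139.47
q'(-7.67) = -187.74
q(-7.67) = 401.61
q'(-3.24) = -18.04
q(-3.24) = 3.76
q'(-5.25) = -75.58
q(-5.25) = 92.44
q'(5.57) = -147.14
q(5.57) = -268.01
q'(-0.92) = 8.19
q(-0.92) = 0.65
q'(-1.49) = 5.73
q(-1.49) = -3.44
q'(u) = -4*u^2 - 16*u/3 + 20/3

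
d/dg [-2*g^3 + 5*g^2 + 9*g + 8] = -6*g^2 + 10*g + 9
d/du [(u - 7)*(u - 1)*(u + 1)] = 3*u^2 - 14*u - 1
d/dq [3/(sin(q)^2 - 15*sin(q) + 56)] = 3*(15 - 2*sin(q))*cos(q)/(sin(q)^2 - 15*sin(q) + 56)^2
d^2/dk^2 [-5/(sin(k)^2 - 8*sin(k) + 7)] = 10*(2*sin(k)^3 - 10*sin(k)^2 + 5*sin(k) + 57)/((sin(k) - 7)^3*(sin(k) - 1)^2)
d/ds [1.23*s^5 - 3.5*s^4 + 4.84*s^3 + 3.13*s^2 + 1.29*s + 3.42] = 6.15*s^4 - 14.0*s^3 + 14.52*s^2 + 6.26*s + 1.29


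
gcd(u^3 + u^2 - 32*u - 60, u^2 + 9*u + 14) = u + 2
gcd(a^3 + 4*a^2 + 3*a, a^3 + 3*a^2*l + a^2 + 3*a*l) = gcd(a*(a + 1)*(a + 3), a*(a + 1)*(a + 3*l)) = a^2 + a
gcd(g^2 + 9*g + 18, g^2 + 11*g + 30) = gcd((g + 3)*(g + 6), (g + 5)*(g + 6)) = g + 6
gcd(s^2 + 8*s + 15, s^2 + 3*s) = s + 3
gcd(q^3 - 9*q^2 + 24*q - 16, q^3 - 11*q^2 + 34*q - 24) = q^2 - 5*q + 4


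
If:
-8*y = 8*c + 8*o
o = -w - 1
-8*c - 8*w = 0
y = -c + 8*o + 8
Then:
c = 1/9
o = -8/9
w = -1/9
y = 7/9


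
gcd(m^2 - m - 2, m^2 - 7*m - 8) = m + 1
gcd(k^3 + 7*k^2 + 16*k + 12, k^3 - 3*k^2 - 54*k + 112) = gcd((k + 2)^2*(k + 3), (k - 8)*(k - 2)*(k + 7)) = 1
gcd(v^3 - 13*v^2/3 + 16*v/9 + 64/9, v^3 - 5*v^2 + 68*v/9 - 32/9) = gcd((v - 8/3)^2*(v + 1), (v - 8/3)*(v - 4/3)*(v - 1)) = v - 8/3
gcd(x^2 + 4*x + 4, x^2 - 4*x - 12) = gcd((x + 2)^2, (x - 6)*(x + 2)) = x + 2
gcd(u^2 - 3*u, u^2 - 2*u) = u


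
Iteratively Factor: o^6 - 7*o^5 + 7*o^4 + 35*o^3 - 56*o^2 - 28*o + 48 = (o - 2)*(o^5 - 5*o^4 - 3*o^3 + 29*o^2 + 2*o - 24) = (o - 2)*(o - 1)*(o^4 - 4*o^3 - 7*o^2 + 22*o + 24) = (o - 4)*(o - 2)*(o - 1)*(o^3 - 7*o - 6) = (o - 4)*(o - 2)*(o - 1)*(o + 2)*(o^2 - 2*o - 3) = (o - 4)*(o - 3)*(o - 2)*(o - 1)*(o + 2)*(o + 1)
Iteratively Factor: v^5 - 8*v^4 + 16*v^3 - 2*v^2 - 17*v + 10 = (v - 2)*(v^4 - 6*v^3 + 4*v^2 + 6*v - 5) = (v - 5)*(v - 2)*(v^3 - v^2 - v + 1) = (v - 5)*(v - 2)*(v - 1)*(v^2 - 1) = (v - 5)*(v - 2)*(v - 1)^2*(v + 1)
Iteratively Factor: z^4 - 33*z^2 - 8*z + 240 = (z - 5)*(z^3 + 5*z^2 - 8*z - 48) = (z - 5)*(z - 3)*(z^2 + 8*z + 16) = (z - 5)*(z - 3)*(z + 4)*(z + 4)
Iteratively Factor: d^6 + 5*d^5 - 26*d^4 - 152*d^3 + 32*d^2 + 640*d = (d)*(d^5 + 5*d^4 - 26*d^3 - 152*d^2 + 32*d + 640) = d*(d - 5)*(d^4 + 10*d^3 + 24*d^2 - 32*d - 128) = d*(d - 5)*(d + 4)*(d^3 + 6*d^2 - 32) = d*(d - 5)*(d - 2)*(d + 4)*(d^2 + 8*d + 16) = d*(d - 5)*(d - 2)*(d + 4)^2*(d + 4)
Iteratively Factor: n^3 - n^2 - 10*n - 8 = (n - 4)*(n^2 + 3*n + 2) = (n - 4)*(n + 1)*(n + 2)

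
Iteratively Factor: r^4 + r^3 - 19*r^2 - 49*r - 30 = (r - 5)*(r^3 + 6*r^2 + 11*r + 6) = (r - 5)*(r + 3)*(r^2 + 3*r + 2) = (r - 5)*(r + 2)*(r + 3)*(r + 1)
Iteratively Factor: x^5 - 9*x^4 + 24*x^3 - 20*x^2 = (x - 2)*(x^4 - 7*x^3 + 10*x^2) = (x - 2)^2*(x^3 - 5*x^2) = x*(x - 2)^2*(x^2 - 5*x) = x*(x - 5)*(x - 2)^2*(x)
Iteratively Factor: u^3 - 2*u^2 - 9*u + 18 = (u + 3)*(u^2 - 5*u + 6) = (u - 2)*(u + 3)*(u - 3)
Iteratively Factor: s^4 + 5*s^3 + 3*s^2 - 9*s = (s + 3)*(s^3 + 2*s^2 - 3*s) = (s + 3)^2*(s^2 - s) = s*(s + 3)^2*(s - 1)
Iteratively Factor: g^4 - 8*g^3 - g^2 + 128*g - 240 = (g + 4)*(g^3 - 12*g^2 + 47*g - 60) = (g - 4)*(g + 4)*(g^2 - 8*g + 15) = (g - 4)*(g - 3)*(g + 4)*(g - 5)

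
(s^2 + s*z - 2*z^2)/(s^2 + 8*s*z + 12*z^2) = (s - z)/(s + 6*z)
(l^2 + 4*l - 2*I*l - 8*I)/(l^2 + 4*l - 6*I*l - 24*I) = (l - 2*I)/(l - 6*I)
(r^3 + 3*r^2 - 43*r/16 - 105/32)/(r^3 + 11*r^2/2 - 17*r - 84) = (r^2 - r/2 - 15/16)/(r^2 + 2*r - 24)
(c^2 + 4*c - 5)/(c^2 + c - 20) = (c - 1)/(c - 4)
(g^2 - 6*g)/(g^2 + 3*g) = (g - 6)/(g + 3)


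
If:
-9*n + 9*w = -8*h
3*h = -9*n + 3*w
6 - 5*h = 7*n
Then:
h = -108/29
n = 102/29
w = 198/29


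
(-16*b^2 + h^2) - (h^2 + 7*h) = -16*b^2 - 7*h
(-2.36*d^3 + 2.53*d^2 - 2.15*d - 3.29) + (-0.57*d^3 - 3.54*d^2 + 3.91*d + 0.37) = -2.93*d^3 - 1.01*d^2 + 1.76*d - 2.92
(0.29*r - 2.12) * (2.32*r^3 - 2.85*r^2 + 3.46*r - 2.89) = 0.6728*r^4 - 5.7449*r^3 + 7.0454*r^2 - 8.1733*r + 6.1268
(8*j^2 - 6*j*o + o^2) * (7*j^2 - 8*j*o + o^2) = 56*j^4 - 106*j^3*o + 63*j^2*o^2 - 14*j*o^3 + o^4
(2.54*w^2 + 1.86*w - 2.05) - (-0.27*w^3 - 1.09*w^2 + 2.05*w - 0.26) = 0.27*w^3 + 3.63*w^2 - 0.19*w - 1.79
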